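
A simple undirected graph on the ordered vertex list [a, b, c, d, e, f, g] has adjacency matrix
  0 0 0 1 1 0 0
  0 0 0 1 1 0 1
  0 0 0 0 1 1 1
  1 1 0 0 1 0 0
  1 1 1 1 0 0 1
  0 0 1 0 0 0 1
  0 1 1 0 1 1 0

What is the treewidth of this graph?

A width-2 tree decomposition is:
Bags: B1 = {b, e, g}  B2 = {b, d, e}  B3 = {c, e, g}  B4 = {c, f, g}  B5 = {a, d, e}
Tree: B1–B2, B1–B3, B3–B4, B2–B5
Each bag holds 3 vertices, so the decomposition has width 2, which upper-bounds the treewidth. Conversely, {a, d, e} is a clique of size 3, and the vertices of any clique must share a bag in every tree decomposition; so some bag has ≥ 3 vertices and tw(G) ≥ 2. Hence tw(G) = 2 exactly.

2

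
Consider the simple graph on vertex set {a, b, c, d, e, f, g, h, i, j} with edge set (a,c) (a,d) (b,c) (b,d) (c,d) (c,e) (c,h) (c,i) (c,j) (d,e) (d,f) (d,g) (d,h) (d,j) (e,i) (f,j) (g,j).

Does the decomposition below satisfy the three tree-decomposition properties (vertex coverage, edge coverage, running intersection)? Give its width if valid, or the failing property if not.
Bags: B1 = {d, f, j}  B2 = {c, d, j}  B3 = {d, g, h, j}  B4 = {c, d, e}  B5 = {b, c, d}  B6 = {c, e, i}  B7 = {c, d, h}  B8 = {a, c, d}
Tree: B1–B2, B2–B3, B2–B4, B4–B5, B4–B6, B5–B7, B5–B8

A tree decomposition must satisfy three properties: every vertex lies in some bag; for every edge, both endpoints lie together in some bag; and for every vertex, the bags containing it form a connected subtree. Here bags containing vertex h are not connected in the tree, so the decomposition is invalid.

No — bags containing vertex h are not connected in the tree.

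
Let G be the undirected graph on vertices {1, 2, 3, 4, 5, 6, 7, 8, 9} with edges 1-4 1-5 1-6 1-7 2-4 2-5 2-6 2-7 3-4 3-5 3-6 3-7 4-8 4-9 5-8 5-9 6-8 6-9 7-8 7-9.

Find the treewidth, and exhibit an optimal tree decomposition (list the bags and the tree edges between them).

Treewidth 4.
One such decomposition:
Bags: B1 = {4, 5, 6, 7, 8}  B2 = {3, 4, 5, 6, 7}  B3 = {1, 4, 5, 6, 7}  B4 = {2, 4, 5, 6, 7}  B5 = {4, 5, 6, 7, 9}
Tree: B1–B2, B2–B3, B3–B4, B4–B5

Every bag has size at most 5, so the width is 5 − 1 = 4 and tw(G) ≤ 4. For the lower bound: the 5 vertex sets {7,8}, {3,4}, {1,5}, {6}, {2} are disjoint, each induces a connected subgraph, and every pair is joined by at least one edge of G. Contracting each set to a single vertex therefore yields K_{5} as a minor, and since treewidth is minor-monotone, tw(G) ≥ tw(K_{5}) = 4. Therefore the treewidth is 4.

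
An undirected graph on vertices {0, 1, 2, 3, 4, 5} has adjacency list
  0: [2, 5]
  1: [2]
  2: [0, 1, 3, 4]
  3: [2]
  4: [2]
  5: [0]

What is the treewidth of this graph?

A width-1 tree decomposition is:
Bags: B1 = {1, 2}  B2 = {2, 4}  B3 = {0, 2}  B4 = {0, 5}  B5 = {2, 3}
Tree: B1–B2, B2–B3, B3–B4, B1–B5
Each bag holds 2 vertices, so the decomposition has width 1, which upper-bounds the treewidth. G has an edge, so its treewidth is at least 1. The upper and lower bounds meet at 1, so that is the treewidth.

1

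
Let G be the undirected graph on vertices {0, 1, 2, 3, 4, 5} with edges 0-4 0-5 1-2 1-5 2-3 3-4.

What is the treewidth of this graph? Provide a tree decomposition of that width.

Treewidth 2.
One such decomposition:
Bags: B1 = {1, 2, 3}  B2 = {1, 3, 5}  B3 = {0, 3, 5}  B4 = {0, 3, 4}
Tree: B1–B2, B2–B3, B3–B4

The largest bag has 3 vertices, giving width 2; this decomposition certifies tw(G) ≤ 2. Since 3–2–1–5–0–4–3 is a cycle in G, G is not acyclic. Forests are exactly the graphs of treewidth ≤ 1, so tw(G) ≥ 2. Hence tw(G) = 2 exactly.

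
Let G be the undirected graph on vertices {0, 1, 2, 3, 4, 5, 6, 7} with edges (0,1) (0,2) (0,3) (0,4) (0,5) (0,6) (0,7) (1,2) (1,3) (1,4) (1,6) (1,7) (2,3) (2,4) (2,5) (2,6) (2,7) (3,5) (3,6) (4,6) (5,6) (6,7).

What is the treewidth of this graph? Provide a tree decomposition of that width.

Each bag holds 5 vertices, so the decomposition has width 4, which upper-bounds the treewidth. For the lower bound, the 5 vertices {0, 1, 2, 3, 6} are pairwise adjacent, and any tree decomposition puts a clique entirely inside one bag — forcing width ≥ 4. Hence tw(G) = 4 exactly.

Treewidth 4.
One optimal decomposition is:
Bags: B1 = {0, 1, 2, 3, 6}  B2 = {0, 1, 2, 4, 6}  B3 = {0, 1, 2, 6, 7}  B4 = {0, 2, 3, 5, 6}
Tree: B1–B2, B2–B3, B1–B4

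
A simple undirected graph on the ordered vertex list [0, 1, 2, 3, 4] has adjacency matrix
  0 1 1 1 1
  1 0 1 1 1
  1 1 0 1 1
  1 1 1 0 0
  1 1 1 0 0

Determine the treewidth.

A width-3 tree decomposition is:
Bags: B1 = {0, 1, 2, 4}  B2 = {0, 1, 2, 3}
Tree: B1–B2
The largest bag has 4 vertices, giving width 3; this decomposition certifies tw(G) ≤ 3. For the lower bound, the 4 vertices {0, 1, 2, 3} are pairwise adjacent, and any tree decomposition puts a clique entirely inside one bag — forcing width ≥ 3. Therefore the treewidth is 3.

3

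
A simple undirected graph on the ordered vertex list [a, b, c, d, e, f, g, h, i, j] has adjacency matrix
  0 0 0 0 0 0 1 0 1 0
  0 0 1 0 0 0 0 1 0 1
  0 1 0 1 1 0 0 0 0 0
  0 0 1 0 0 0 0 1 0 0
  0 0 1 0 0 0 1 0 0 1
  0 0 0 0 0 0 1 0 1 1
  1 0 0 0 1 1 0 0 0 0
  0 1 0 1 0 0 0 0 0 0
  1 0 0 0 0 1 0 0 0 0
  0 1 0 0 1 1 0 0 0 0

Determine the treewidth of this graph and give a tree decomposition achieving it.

Treewidth 2.
Bags: B1 = {a, f, i}  B2 = {a, f, g}  B3 = {f, g, j}  B4 = {e, g, j}  B5 = {b, e, j}  B6 = {b, c, e}  B7 = {b, c, h}  B8 = {c, d, h}
Tree: B1–B2, B2–B3, B3–B4, B4–B5, B5–B6, B6–B7, B7–B8

Each bag holds 3 vertices, so the decomposition has width 2, which upper-bounds the treewidth. The edges i–a–g–f–i form a cycle, so G is not a tree and its treewidth is at least 2. Hence tw(G) = 2 exactly.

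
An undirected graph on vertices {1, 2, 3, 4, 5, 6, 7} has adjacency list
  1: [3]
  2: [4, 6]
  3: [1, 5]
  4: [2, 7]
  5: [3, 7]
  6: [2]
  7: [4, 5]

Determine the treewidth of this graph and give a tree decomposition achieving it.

The largest bag has 2 vertices, giving width 1; this decomposition certifies tw(G) ≤ 1. Since G has at least one edge (e.g. 1–3), it is not an edgeless graph, so tw(G) ≥ 1. Therefore the treewidth is 1.

Treewidth 1.
One optimal decomposition is:
Bags: B1 = {1, 3}  B2 = {3, 5}  B3 = {5, 7}  B4 = {4, 7}  B5 = {2, 4}  B6 = {2, 6}
Tree: B1–B2, B2–B3, B3–B4, B4–B5, B5–B6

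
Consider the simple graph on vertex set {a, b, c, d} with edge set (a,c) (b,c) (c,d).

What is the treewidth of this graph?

A width-1 tree decomposition is:
Bags: B1 = {a, c}  B2 = {c, d}  B3 = {b, c}
Tree: B1–B2, B2–B3
Each bag holds 2 vertices, so the decomposition has width 1, which upper-bounds the treewidth. G has an edge, so its treewidth is at least 1. Therefore the treewidth is 1.

1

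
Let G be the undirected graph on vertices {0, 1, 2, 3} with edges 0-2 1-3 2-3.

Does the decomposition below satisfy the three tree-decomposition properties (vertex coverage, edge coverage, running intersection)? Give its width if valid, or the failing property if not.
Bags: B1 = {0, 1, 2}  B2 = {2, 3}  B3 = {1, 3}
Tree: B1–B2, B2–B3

No — bags containing vertex 1 are not connected in the tree.

A tree decomposition must satisfy three properties: every vertex lies in some bag; for every edge, both endpoints lie together in some bag; and for every vertex, the bags containing it form a connected subtree. Here bags containing vertex 1 are not connected in the tree, so the decomposition is invalid.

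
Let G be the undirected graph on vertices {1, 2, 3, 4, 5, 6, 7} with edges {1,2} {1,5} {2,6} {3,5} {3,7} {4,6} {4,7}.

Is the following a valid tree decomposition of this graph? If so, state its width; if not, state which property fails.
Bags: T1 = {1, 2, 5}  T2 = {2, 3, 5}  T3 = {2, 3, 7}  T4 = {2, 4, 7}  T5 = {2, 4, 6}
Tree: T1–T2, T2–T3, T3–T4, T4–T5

Yes; width 2.

Checking the three conditions: (i) the bags cover all of {1, 2, 3, 4, 5, 6, 7}; (ii) for each edge, some bag contains both endpoints; (iii) the bags containing any fixed vertex form a subtree. All hold, so the decomposition is valid with width 3 − 1 = 2.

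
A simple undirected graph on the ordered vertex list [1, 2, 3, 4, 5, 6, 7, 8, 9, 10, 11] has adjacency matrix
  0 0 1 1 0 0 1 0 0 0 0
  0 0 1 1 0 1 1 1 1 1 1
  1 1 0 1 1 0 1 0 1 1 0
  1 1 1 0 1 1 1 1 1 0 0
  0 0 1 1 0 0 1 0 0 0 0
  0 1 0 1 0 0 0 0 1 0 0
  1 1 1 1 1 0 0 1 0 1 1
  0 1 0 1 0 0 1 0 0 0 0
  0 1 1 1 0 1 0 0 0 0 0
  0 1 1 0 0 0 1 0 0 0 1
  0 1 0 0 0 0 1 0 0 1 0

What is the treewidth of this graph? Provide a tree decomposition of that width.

Each bag holds 4 vertices, so the decomposition has width 3, which upper-bounds the treewidth. Conversely, {1, 3, 4, 7} is a clique of size 4, and the vertices of any clique must share a bag in every tree decomposition; so some bag has ≥ 4 vertices and tw(G) ≥ 3. The upper and lower bounds meet at 3, so that is the treewidth.

Treewidth 3.
One such decomposition:
Bags: B1 = {2, 3, 4, 7}  B2 = {3, 4, 5, 7}  B3 = {2, 3, 4, 9}  B4 = {2, 4, 6, 9}  B5 = {2, 4, 7, 8}  B6 = {2, 3, 7, 10}  B7 = {1, 3, 4, 7}  B8 = {2, 7, 10, 11}
Tree: B1–B2, B1–B3, B3–B4, B1–B5, B1–B6, B2–B7, B6–B8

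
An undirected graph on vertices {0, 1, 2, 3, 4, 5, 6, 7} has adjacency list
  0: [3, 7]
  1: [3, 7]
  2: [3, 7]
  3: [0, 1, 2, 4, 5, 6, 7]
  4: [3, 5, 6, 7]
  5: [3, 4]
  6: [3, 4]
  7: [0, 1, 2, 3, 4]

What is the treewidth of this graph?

A width-2 tree decomposition is:
Bags: B1 = {2, 3, 7}  B2 = {3, 4, 7}  B3 = {3, 4, 5}  B4 = {1, 3, 7}  B5 = {0, 3, 7}  B6 = {3, 4, 6}
Tree: B1–B2, B2–B3, B1–B4, B2–B5, B2–B6
Each bag holds 3 vertices, so the decomposition has width 2, which upper-bounds the treewidth. For the lower bound, the 3 vertices {3, 4, 5} are pairwise adjacent, and any tree decomposition puts a clique entirely inside one bag — forcing width ≥ 2. Hence tw(G) = 2 exactly.

2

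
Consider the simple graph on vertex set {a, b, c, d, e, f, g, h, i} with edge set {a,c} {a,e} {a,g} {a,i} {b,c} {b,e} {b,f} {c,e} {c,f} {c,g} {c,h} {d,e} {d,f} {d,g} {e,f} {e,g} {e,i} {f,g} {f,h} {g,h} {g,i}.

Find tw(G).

3

A width-3 tree decomposition is:
Bags: B1 = {c, f, g, h}  B2 = {c, e, f, g}  B3 = {d, e, f, g}  B4 = {a, c, e, g}  B5 = {a, e, g, i}  B6 = {b, c, e, f}
Tree: B1–B2, B2–B3, B2–B4, B4–B5, B2–B6
Every bag has size at most 4, so the width is 4 − 1 = 3 and tw(G) ≤ 3. On the other hand G contains the 4-clique {a, c, e, g}. A clique must lie in a single bag of any decomposition, so no decomposition can have width below 3. Combining the bounds, tw(G) = 3.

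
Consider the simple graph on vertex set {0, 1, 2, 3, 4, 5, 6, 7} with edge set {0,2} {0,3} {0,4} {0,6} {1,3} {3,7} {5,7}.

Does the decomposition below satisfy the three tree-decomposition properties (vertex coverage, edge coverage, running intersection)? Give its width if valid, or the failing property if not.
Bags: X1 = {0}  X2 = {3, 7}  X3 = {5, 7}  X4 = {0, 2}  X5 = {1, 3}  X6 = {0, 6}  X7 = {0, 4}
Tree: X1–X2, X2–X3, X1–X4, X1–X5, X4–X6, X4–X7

No — edge (3,0) lies in no bag.

A tree decomposition must satisfy three properties: every vertex lies in some bag; for every edge, both endpoints lie together in some bag; and for every vertex, the bags containing it form a connected subtree. Here edge (3,0) lies in no bag, so the decomposition is invalid.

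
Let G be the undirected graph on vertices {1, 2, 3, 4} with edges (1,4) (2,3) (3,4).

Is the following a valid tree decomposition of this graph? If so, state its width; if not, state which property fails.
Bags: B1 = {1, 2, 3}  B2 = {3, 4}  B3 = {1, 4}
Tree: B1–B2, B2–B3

No — bags containing vertex 1 are not connected in the tree.

A tree decomposition must satisfy three properties: every vertex lies in some bag; for every edge, both endpoints lie together in some bag; and for every vertex, the bags containing it form a connected subtree. Here bags containing vertex 1 are not connected in the tree, so the decomposition is invalid.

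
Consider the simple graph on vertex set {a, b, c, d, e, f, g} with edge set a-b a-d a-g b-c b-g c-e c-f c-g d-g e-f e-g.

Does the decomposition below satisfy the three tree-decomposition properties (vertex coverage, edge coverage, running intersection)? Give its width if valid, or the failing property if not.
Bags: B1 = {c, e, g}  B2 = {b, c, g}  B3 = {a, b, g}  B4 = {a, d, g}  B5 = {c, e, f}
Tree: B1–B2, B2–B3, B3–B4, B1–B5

Checking the three conditions: (i) the bags cover all of {a, b, c, d, e, f, g}; (ii) for each edge, some bag contains both endpoints; (iii) the bags containing any fixed vertex form a subtree. All hold, so the decomposition is valid with width 3 − 1 = 2.

Yes; width 2.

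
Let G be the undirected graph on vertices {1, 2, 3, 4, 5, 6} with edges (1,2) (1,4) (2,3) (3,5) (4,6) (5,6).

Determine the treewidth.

2

A width-2 tree decomposition is:
Bags: B1 = {2, 3, 5}  B2 = {1, 2, 5}  B3 = {1, 4, 5}  B4 = {4, 5, 6}
Tree: B1–B2, B2–B3, B3–B4
Each bag holds 3 vertices, so the decomposition has width 2, which upper-bounds the treewidth. The edges 5–3–2–1–4–6–5 form a cycle, so G is not a tree and its treewidth is at least 2. The upper and lower bounds meet at 2, so that is the treewidth.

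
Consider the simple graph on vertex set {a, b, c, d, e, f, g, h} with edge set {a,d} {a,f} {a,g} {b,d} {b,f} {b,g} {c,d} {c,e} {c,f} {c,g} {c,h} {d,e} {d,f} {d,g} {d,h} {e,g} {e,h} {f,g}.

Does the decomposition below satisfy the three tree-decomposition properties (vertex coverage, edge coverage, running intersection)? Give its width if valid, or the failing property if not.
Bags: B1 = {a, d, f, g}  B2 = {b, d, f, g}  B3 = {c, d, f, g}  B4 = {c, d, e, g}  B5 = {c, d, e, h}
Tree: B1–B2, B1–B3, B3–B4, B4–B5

Vertex coverage: the bags together contain {a, b, c, d, e, f, g, h}, the full vertex set. Edge coverage: each edge of G has both endpoints in at least one bag. Running intersection: for every vertex, the bags containing it form a connected subtree. All three properties hold, so this is a valid tree decomposition of width max|bag| − 1 = 3, and hence tw(G) ≤ 3.

Yes; width 3.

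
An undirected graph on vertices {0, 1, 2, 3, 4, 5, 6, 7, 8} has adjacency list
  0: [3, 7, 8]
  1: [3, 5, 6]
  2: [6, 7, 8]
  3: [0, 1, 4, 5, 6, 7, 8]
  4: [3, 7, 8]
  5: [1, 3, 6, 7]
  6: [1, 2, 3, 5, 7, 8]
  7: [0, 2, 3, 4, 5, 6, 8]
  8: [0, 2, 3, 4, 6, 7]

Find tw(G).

A width-3 tree decomposition is:
Bags: B1 = {3, 6, 7, 8}  B2 = {2, 6, 7, 8}  B3 = {3, 4, 7, 8}  B4 = {3, 5, 6, 7}  B5 = {1, 3, 5, 6}  B6 = {0, 3, 7, 8}
Tree: B1–B2, B1–B3, B1–B4, B4–B5, B1–B6
Each bag holds 4 vertices, so the decomposition has width 3, which upper-bounds the treewidth. On the other hand G contains the 4-clique {2, 6, 7, 8}. A clique must lie in a single bag of any decomposition, so no decomposition can have width below 3. Hence tw(G) = 3 exactly.

3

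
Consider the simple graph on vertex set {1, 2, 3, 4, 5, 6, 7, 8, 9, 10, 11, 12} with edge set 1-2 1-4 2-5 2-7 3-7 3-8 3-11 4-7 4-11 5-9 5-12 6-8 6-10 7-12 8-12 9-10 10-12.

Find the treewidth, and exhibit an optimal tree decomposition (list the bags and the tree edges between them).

Treewidth 3.
One optimal decomposition is:
Bags: B1 = {6, 8, 9, 10}  B2 = {8, 9, 10, 12}  B3 = {5, 8, 9, 12}  B4 = {3, 5, 8, 12}  B5 = {3, 5, 7, 12}  B6 = {2, 3, 5, 7}  B7 = {2, 3, 7, 11}  B8 = {2, 4, 7, 11}  B9 = {1, 2, 4, 11}
Tree: B1–B2, B2–B3, B3–B4, B4–B5, B5–B6, B6–B7, B7–B8, B8–B9

Each bag holds 4 vertices, so the decomposition has width 3, which upper-bounds the treewidth. For the lower bound: the 4 vertex sets {6,9,10}, {8}, {12}, {2,3,5,7} are disjoint, each induces a connected subgraph, and every pair is joined by at least one edge of G. Contracting each set to a single vertex therefore yields K_{4} as a minor, and since treewidth is minor-monotone, tw(G) ≥ tw(K_{4}) = 3. Hence tw(G) = 3 exactly.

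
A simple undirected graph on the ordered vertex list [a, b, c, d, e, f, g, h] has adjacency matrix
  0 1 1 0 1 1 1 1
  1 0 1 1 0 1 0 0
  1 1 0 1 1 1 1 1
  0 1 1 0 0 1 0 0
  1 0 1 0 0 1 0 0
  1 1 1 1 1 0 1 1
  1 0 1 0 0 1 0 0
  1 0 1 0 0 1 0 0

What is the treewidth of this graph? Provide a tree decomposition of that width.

Treewidth 3.
Bags: B1 = {a, b, c, f}  B2 = {a, c, e, f}  B3 = {a, c, f, h}  B4 = {a, c, f, g}  B5 = {b, c, d, f}
Tree: B1–B2, B2–B3, B3–B4, B1–B5

The largest bag has 4 vertices, giving width 3; this decomposition certifies tw(G) ≤ 3. For the lower bound, the 4 vertices {b, c, d, f} are pairwise adjacent, and any tree decomposition puts a clique entirely inside one bag — forcing width ≥ 3. The upper and lower bounds meet at 3, so that is the treewidth.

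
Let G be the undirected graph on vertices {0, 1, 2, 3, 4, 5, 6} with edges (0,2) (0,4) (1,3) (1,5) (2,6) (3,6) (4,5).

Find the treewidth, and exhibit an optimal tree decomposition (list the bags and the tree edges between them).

Treewidth 2.
One such decomposition:
Bags: B1 = {1, 4, 5}  B2 = {0, 1, 4}  B3 = {0, 1, 2}  B4 = {1, 2, 6}  B5 = {1, 3, 6}
Tree: B1–B2, B2–B3, B3–B4, B4–B5

Every bag has size at most 3, so the width is 3 − 1 = 2 and tw(G) ≤ 2. Since 1–5–4–0–2–6–3–1 is a cycle in G, G is not acyclic. Forests are exactly the graphs of treewidth ≤ 1, so tw(G) ≥ 2. Combining the bounds, tw(G) = 2.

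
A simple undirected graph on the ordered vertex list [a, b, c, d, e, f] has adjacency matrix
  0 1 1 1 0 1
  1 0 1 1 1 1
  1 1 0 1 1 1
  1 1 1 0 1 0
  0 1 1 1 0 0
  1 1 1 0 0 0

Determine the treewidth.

3

A width-3 tree decomposition is:
Bags: B1 = {a, b, c, f}  B2 = {a, b, c, d}  B3 = {b, c, d, e}
Tree: B1–B2, B2–B3
The largest bag has 4 vertices, giving width 3; this decomposition certifies tw(G) ≤ 3. For the lower bound, the 4 vertices {b, c, d, e} are pairwise adjacent, and any tree decomposition puts a clique entirely inside one bag — forcing width ≥ 3. Therefore the treewidth is 3.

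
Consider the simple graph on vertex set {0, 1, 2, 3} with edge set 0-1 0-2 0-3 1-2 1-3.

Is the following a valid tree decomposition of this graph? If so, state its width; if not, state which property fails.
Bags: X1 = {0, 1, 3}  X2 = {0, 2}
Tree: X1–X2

A tree decomposition must satisfy three properties: every vertex lies in some bag; for every edge, both endpoints lie together in some bag; and for every vertex, the bags containing it form a connected subtree. Here edge (1,2) lies in no bag, so the decomposition is invalid.

No — edge (1,2) lies in no bag.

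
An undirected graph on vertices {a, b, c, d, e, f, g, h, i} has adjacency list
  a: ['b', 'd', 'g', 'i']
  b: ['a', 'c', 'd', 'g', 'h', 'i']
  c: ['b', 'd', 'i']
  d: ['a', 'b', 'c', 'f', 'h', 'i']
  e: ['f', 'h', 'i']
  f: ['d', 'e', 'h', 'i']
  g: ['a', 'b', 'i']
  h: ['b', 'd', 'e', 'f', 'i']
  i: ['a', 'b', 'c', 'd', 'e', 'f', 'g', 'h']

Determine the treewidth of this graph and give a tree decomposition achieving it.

Each bag holds 4 vertices, so the decomposition has width 3, which upper-bounds the treewidth. For the lower bound, the 4 vertices {d, f, h, i} are pairwise adjacent, and any tree decomposition puts a clique entirely inside one bag — forcing width ≥ 3. Hence tw(G) = 3 exactly.

Treewidth 3.
Bags: B1 = {b, d, h, i}  B2 = {d, f, h, i}  B3 = {b, c, d, i}  B4 = {a, b, d, i}  B5 = {e, f, h, i}  B6 = {a, b, g, i}
Tree: B1–B2, B1–B3, B3–B4, B2–B5, B4–B6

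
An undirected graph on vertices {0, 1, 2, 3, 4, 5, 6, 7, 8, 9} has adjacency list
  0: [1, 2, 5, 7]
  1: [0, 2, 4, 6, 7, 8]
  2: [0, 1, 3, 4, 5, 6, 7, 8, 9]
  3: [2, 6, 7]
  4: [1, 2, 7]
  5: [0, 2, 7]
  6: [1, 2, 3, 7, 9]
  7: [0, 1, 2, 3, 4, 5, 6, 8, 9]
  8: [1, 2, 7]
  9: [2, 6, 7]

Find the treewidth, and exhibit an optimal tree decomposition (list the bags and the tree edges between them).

The largest bag has 4 vertices, giving width 3; this decomposition certifies tw(G) ≤ 3. For the lower bound, the 4 vertices {0, 1, 2, 7} are pairwise adjacent, and any tree decomposition puts a clique entirely inside one bag — forcing width ≥ 3. Therefore the treewidth is 3.

Treewidth 3.
One such decomposition:
Bags: B1 = {1, 2, 6, 7}  B2 = {1, 2, 7, 8}  B3 = {0, 1, 2, 7}  B4 = {2, 3, 6, 7}  B5 = {1, 2, 4, 7}  B6 = {0, 2, 5, 7}  B7 = {2, 6, 7, 9}
Tree: B1–B2, B2–B3, B1–B4, B3–B5, B3–B6, B1–B7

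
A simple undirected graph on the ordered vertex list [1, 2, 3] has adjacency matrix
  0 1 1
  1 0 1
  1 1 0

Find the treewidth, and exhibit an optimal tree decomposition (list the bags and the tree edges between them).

Treewidth 2.
Bags: B1 = {1, 2, 3}
Tree: (single bag)

A single bag containing all 3 vertices is trivially a valid decomposition of width 2. For the lower bound, the 3 vertices {1, 2, 3} are pairwise adjacent, and any tree decomposition puts a clique entirely inside one bag — forcing width ≥ 2. Therefore the treewidth is 2.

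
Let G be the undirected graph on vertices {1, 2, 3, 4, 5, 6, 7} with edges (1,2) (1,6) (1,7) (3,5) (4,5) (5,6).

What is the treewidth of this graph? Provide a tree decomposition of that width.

Each bag holds 2 vertices, so the decomposition has width 1, which upper-bounds the treewidth. Since G has at least one edge (e.g. 1–2), it is not an edgeless graph, so tw(G) ≥ 1. Therefore the treewidth is 1.

Treewidth 1.
One such decomposition:
Bags: B1 = {1, 2}  B2 = {1, 6}  B3 = {1, 7}  B4 = {5, 6}  B5 = {4, 5}  B6 = {3, 5}
Tree: B1–B2, B1–B3, B2–B4, B4–B5, B5–B6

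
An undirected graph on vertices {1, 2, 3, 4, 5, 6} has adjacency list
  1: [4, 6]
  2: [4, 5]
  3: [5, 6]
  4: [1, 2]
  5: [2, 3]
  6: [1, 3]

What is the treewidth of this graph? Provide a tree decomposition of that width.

Treewidth 2.
One optimal decomposition is:
Bags: B1 = {3, 5, 6}  B2 = {2, 5, 6}  B3 = {2, 4, 6}  B4 = {1, 4, 6}
Tree: B1–B2, B2–B3, B3–B4

The largest bag has 3 vertices, giving width 2; this decomposition certifies tw(G) ≤ 2. Since 6–3–5–2–4–1–6 is a cycle in G, G is not acyclic. Forests are exactly the graphs of treewidth ≤ 1, so tw(G) ≥ 2. The upper and lower bounds meet at 2, so that is the treewidth.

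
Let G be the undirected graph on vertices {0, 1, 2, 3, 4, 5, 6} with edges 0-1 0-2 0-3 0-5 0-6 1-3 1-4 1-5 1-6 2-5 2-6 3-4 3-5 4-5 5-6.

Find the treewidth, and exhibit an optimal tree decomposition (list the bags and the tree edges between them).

The largest bag has 4 vertices, giving width 3; this decomposition certifies tw(G) ≤ 3. Conversely, {0, 1, 3, 5} is a clique of size 4, and the vertices of any clique must share a bag in every tree decomposition; so some bag has ≥ 4 vertices and tw(G) ≥ 3. Combining the bounds, tw(G) = 3.

Treewidth 3.
One such decomposition:
Bags: B1 = {0, 1, 5, 6}  B2 = {0, 1, 3, 5}  B3 = {1, 3, 4, 5}  B4 = {0, 2, 5, 6}
Tree: B1–B2, B2–B3, B1–B4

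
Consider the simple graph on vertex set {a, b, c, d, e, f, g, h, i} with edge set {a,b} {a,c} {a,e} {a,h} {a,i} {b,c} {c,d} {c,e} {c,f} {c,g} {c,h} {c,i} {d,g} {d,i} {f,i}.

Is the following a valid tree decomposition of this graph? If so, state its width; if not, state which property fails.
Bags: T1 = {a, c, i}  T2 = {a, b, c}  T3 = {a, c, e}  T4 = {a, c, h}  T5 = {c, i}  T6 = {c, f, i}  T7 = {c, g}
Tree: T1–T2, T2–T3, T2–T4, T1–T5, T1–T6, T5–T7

No — vertex d appears in no bag.

A tree decomposition must satisfy three properties: every vertex lies in some bag; for every edge, both endpoints lie together in some bag; and for every vertex, the bags containing it form a connected subtree. Here vertex d appears in no bag, so the decomposition is invalid.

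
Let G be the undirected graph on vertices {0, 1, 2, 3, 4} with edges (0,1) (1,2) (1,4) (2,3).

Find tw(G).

1

A width-1 tree decomposition is:
Bags: B1 = {1, 2}  B2 = {2, 3}  B3 = {1, 4}  B4 = {0, 1}
Tree: B1–B2, B1–B3, B3–B4
The largest bag has 2 vertices, giving width 1; this decomposition certifies tw(G) ≤ 1. Any graph with an edge has treewidth ≥ 1, and G has the edge 1–2. Combining the bounds, tw(G) = 1.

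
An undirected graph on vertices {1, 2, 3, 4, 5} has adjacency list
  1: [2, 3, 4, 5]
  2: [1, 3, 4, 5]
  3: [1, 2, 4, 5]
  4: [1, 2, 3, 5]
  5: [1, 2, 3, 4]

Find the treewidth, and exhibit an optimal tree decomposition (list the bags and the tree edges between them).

Treewidth 4.
Bags: B1 = {1, 2, 3, 4, 5}
Tree: (single bag)

A single bag containing all 5 vertices is trivially a valid decomposition of width 4. For the lower bound, the 5 vertices {1, 2, 3, 4, 5} are pairwise adjacent, and any tree decomposition puts a clique entirely inside one bag — forcing width ≥ 4. Combining the bounds, tw(G) = 4.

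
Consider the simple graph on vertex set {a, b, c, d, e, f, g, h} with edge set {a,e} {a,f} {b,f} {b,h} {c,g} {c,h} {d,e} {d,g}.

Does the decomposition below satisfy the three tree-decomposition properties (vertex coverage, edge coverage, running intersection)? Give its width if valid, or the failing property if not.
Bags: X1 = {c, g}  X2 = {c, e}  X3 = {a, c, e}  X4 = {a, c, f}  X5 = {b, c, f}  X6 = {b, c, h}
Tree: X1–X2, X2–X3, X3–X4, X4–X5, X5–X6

A tree decomposition must satisfy three properties: every vertex lies in some bag; for every edge, both endpoints lie together in some bag; and for every vertex, the bags containing it form a connected subtree. Here vertex d appears in no bag, so the decomposition is invalid.

No — vertex d appears in no bag.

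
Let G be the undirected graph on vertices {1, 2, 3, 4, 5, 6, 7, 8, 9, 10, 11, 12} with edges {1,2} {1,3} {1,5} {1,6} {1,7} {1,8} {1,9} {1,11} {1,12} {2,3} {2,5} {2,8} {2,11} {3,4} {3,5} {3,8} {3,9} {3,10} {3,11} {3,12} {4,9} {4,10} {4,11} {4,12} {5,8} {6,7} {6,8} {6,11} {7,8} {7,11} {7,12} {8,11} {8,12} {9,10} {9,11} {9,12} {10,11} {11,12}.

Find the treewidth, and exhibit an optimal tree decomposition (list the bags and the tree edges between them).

Treewidth 4.
Bags: B1 = {1, 3, 8, 11, 12}  B2 = {1, 2, 3, 8, 11}  B3 = {1, 7, 8, 11, 12}  B4 = {1, 3, 9, 11, 12}  B5 = {1, 2, 3, 5, 8}  B6 = {3, 4, 9, 11, 12}  B7 = {3, 4, 9, 10, 11}  B8 = {1, 6, 7, 8, 11}
Tree: B1–B2, B1–B3, B1–B4, B2–B5, B4–B6, B6–B7, B3–B8

Each bag holds 5 vertices, so the decomposition has width 4, which upper-bounds the treewidth. Conversely, {1, 2, 3, 8, 11} is a clique of size 5, and the vertices of any clique must share a bag in every tree decomposition; so some bag has ≥ 5 vertices and tw(G) ≥ 4. Therefore the treewidth is 4.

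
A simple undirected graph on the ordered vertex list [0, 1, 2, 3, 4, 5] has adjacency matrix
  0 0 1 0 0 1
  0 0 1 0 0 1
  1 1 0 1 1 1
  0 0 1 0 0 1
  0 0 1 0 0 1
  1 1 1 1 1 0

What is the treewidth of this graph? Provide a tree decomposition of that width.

Treewidth 2.
One such decomposition:
Bags: B1 = {1, 2, 5}  B2 = {2, 3, 5}  B3 = {0, 2, 5}  B4 = {2, 4, 5}
Tree: B1–B2, B2–B3, B2–B4

The largest bag has 3 vertices, giving width 2; this decomposition certifies tw(G) ≤ 2. Conversely, {0, 2, 5} is a clique of size 3, and the vertices of any clique must share a bag in every tree decomposition; so some bag has ≥ 3 vertices and tw(G) ≥ 2. Hence tw(G) = 2 exactly.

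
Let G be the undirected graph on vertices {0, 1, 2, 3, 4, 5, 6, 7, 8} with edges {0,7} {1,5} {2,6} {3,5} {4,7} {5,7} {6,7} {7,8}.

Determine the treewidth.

1

A width-1 tree decomposition is:
Bags: B1 = {1, 5}  B2 = {3, 5}  B3 = {5, 7}  B4 = {7, 8}  B5 = {6, 7}  B6 = {2, 6}  B7 = {4, 7}  B8 = {0, 7}
Tree: B1–B2, B2–B3, B3–B4, B3–B5, B5–B6, B5–B7, B7–B8
Each bag holds 2 vertices, so the decomposition has width 1, which upper-bounds the treewidth. G has an edge, so its treewidth is at least 1. Hence tw(G) = 1 exactly.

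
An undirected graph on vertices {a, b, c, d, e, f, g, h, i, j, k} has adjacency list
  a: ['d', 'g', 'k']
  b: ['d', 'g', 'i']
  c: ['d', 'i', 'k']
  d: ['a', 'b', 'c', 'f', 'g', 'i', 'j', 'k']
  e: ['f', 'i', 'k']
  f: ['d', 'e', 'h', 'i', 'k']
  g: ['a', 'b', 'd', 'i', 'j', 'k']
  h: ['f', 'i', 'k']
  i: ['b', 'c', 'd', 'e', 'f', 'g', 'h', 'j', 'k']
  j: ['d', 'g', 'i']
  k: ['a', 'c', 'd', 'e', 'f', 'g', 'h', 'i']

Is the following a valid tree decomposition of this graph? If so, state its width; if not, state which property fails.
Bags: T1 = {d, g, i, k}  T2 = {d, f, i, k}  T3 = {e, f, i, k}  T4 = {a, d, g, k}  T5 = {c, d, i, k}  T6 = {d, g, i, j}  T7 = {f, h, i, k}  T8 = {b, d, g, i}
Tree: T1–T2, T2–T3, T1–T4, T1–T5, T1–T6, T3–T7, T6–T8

Vertex coverage: the bags together contain {a, b, c, d, e, f, g, h, i, j, k}, the full vertex set. Edge coverage: each edge of G has both endpoints in at least one bag. Running intersection: for every vertex, the bags containing it form a connected subtree. All three properties hold, so this is a valid tree decomposition of width max|bag| − 1 = 3, and hence tw(G) ≤ 3.

Yes; width 3.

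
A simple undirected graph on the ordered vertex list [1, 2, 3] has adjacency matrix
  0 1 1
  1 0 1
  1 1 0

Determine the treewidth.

2

A width-2 tree decomposition is:
Bags: B1 = {1, 2, 3}
Tree: (single bag)
With just one bag of size 3, the width is 3 − 1 = 2, so tw(G) ≤ 2. Conversely, {1, 2, 3} is a clique of size 3, and the vertices of any clique must share a bag in every tree decomposition; so some bag has ≥ 3 vertices and tw(G) ≥ 2. Hence tw(G) = 2 exactly.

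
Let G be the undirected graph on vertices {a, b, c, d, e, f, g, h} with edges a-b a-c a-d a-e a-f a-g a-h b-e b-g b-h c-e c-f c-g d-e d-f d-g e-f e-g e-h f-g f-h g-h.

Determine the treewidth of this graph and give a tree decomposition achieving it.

Treewidth 4.
One optimal decomposition is:
Bags: B1 = {a, c, e, f, g}  B2 = {a, e, f, g, h}  B3 = {a, d, e, f, g}  B4 = {a, b, e, g, h}
Tree: B1–B2, B1–B3, B2–B4

Each bag holds 5 vertices, so the decomposition has width 4, which upper-bounds the treewidth. For the lower bound, the 5 vertices {a, d, e, f, g} are pairwise adjacent, and any tree decomposition puts a clique entirely inside one bag — forcing width ≥ 4. The upper and lower bounds meet at 4, so that is the treewidth.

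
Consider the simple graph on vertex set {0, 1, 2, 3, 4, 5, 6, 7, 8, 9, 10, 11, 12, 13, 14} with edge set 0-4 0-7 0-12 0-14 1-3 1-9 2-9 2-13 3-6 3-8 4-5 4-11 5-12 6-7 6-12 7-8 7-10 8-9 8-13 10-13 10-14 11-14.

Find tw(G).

3

A width-3 tree decomposition is:
Bags: B1 = {1, 2, 9, 13}  B2 = {1, 8, 9, 13}  B3 = {1, 3, 8, 13}  B4 = {3, 8, 10, 13}  B5 = {3, 7, 8, 10}  B6 = {3, 6, 7, 10}  B7 = {6, 7, 10, 14}  B8 = {0, 6, 7, 14}  B9 = {0, 6, 12, 14}  B10 = {0, 11, 12, 14}  B11 = {0, 4, 11, 12}  B12 = {4, 5, 11, 12}
Tree: B1–B2, B2–B3, B3–B4, B4–B5, B5–B6, B6–B7, B7–B8, B8–B9, B9–B10, B10–B11, B11–B12
Each bag holds 4 vertices, so the decomposition has width 3, which upper-bounds the treewidth. For the lower bound: the 4 vertex sets {1,2,9}, {13}, {8}, {3,6,7,10} are disjoint, each induces a connected subgraph, and every pair is joined by at least one edge of G. Contracting each set to a single vertex therefore yields K_{4} as a minor, and since treewidth is minor-monotone, tw(G) ≥ tw(K_{4}) = 3. Therefore the treewidth is 3.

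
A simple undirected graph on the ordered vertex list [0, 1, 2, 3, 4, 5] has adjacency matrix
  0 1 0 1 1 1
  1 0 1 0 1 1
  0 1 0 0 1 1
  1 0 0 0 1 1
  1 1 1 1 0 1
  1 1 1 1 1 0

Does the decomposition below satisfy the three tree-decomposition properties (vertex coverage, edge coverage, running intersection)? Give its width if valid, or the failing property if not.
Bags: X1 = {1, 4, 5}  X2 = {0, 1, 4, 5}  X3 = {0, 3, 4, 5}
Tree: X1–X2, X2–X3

No — vertex 2 appears in no bag.

A tree decomposition must satisfy three properties: every vertex lies in some bag; for every edge, both endpoints lie together in some bag; and for every vertex, the bags containing it form a connected subtree. Here vertex 2 appears in no bag, so the decomposition is invalid.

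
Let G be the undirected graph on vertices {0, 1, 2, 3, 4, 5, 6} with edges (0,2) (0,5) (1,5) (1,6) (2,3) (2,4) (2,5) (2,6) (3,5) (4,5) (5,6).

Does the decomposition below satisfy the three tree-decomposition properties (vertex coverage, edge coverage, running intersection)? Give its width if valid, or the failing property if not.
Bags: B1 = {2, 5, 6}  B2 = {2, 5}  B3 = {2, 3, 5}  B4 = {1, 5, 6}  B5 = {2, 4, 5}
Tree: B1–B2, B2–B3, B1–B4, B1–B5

A tree decomposition must satisfy three properties: every vertex lies in some bag; for every edge, both endpoints lie together in some bag; and for every vertex, the bags containing it form a connected subtree. Here vertex 0 appears in no bag, so the decomposition is invalid.

No — vertex 0 appears in no bag.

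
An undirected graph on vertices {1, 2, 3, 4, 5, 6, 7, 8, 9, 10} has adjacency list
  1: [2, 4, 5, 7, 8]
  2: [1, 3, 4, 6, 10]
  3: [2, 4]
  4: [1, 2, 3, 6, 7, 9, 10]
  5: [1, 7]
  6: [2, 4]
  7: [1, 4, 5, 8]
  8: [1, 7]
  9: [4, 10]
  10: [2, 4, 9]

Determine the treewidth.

2

A width-2 tree decomposition is:
Bags: B1 = {2, 4, 6}  B2 = {1, 2, 4}  B3 = {1, 4, 7}  B4 = {2, 3, 4}  B5 = {2, 4, 10}  B6 = {1, 5, 7}  B7 = {4, 9, 10}  B8 = {1, 7, 8}
Tree: B1–B2, B2–B3, B1–B4, B1–B5, B3–B6, B5–B7, B6–B8
Each bag holds 3 vertices, so the decomposition has width 2, which upper-bounds the treewidth. On the other hand G contains the 3-clique {1, 7, 8}. A clique must lie in a single bag of any decomposition, so no decomposition can have width below 2. Therefore the treewidth is 2.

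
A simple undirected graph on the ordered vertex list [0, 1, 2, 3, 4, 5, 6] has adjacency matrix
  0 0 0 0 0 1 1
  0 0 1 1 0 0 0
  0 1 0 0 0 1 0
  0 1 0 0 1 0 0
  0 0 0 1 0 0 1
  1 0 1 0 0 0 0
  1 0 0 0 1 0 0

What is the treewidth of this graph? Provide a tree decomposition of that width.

Treewidth 2.
One optimal decomposition is:
Bags: B1 = {1, 3, 4}  B2 = {1, 2, 4}  B3 = {2, 4, 5}  B4 = {0, 4, 5}  B5 = {0, 4, 6}
Tree: B1–B2, B2–B3, B3–B4, B4–B5

Each bag holds 3 vertices, so the decomposition has width 2, which upper-bounds the treewidth. Since 4–3–1–2–5–0–6–4 is a cycle in G, G is not acyclic. Forests are exactly the graphs of treewidth ≤ 1, so tw(G) ≥ 2. Hence tw(G) = 2 exactly.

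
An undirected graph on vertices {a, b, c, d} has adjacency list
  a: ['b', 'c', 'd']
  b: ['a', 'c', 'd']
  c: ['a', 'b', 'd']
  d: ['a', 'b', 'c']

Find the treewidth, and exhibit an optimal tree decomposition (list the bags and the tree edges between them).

A single bag containing all 4 vertices is trivially a valid decomposition of width 3. On the other hand G contains the 4-clique {a, b, c, d}. A clique must lie in a single bag of any decomposition, so no decomposition can have width below 3. The upper and lower bounds meet at 3, so that is the treewidth.

Treewidth 3.
Bags: B1 = {a, b, c, d}
Tree: (single bag)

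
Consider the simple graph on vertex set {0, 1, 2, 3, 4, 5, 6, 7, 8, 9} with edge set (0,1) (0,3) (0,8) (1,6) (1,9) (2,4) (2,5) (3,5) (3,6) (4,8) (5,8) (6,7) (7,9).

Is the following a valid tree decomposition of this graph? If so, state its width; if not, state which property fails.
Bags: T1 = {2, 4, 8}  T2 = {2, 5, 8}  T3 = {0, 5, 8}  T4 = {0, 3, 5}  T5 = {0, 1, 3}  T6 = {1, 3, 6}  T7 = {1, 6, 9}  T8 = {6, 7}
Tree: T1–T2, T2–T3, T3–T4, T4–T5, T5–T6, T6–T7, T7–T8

No — edge (9,7) lies in no bag.

A tree decomposition must satisfy three properties: every vertex lies in some bag; for every edge, both endpoints lie together in some bag; and for every vertex, the bags containing it form a connected subtree. Here edge (9,7) lies in no bag, so the decomposition is invalid.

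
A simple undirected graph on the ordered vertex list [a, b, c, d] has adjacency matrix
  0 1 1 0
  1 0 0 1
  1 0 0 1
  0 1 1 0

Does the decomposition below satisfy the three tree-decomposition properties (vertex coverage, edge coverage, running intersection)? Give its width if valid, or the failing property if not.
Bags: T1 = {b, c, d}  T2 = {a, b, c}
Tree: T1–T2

Yes; width 2.

Checking the three conditions: (i) the bags cover all of {a, b, c, d}; (ii) for each edge, some bag contains both endpoints; (iii) the bags containing any fixed vertex form a subtree. All hold, so the decomposition is valid with width 3 − 1 = 2.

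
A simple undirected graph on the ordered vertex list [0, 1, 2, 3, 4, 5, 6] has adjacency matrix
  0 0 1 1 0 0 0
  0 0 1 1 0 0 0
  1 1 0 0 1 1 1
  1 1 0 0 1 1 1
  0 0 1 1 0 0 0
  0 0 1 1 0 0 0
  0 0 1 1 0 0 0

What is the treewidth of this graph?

A width-2 tree decomposition is:
Bags: B1 = {2, 3, 6}  B2 = {0, 2, 3}  B3 = {2, 3, 5}  B4 = {1, 2, 3}  B5 = {2, 3, 4}
Tree: B1–B2, B2–B3, B3–B4, B4–B5
Each bag holds 3 vertices, so the decomposition has width 2, which upper-bounds the treewidth. The edges 3–6–2–0–3 form a cycle, so G is not a tree and its treewidth is at least 2. Therefore the treewidth is 2.

2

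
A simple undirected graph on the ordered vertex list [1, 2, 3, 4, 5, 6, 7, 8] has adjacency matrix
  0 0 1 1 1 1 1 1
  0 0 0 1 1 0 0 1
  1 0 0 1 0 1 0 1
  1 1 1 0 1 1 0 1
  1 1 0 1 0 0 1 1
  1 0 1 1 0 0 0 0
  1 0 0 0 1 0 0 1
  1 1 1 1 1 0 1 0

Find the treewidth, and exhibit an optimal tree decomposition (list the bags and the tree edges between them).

The largest bag has 4 vertices, giving width 3; this decomposition certifies tw(G) ≤ 3. Conversely, {1, 3, 4, 8} is a clique of size 4, and the vertices of any clique must share a bag in every tree decomposition; so some bag has ≥ 4 vertices and tw(G) ≥ 3. Combining the bounds, tw(G) = 3.

Treewidth 3.
Bags: B1 = {1, 3, 4, 8}  B2 = {1, 4, 5, 8}  B3 = {1, 5, 7, 8}  B4 = {2, 4, 5, 8}  B5 = {1, 3, 4, 6}
Tree: B1–B2, B2–B3, B2–B4, B1–B5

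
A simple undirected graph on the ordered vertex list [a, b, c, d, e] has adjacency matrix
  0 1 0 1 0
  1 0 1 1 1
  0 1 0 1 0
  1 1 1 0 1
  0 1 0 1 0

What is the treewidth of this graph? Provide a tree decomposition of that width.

Each bag holds 3 vertices, so the decomposition has width 2, which upper-bounds the treewidth. For the lower bound, the 3 vertices {b, d, e} are pairwise adjacent, and any tree decomposition puts a clique entirely inside one bag — forcing width ≥ 2. Combining the bounds, tw(G) = 2.

Treewidth 2.
Bags: B1 = {b, d, e}  B2 = {b, c, d}  B3 = {a, b, d}
Tree: B1–B2, B2–B3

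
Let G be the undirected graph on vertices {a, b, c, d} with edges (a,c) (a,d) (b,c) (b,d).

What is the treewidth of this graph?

A width-2 tree decomposition is:
Bags: B1 = {a, b, d}  B2 = {a, b, c}
Tree: B1–B2
Every bag has size at most 3, so the width is 3 − 1 = 2 and tw(G) ≤ 2. For the lower bound, G contains the cycle b–d–a–c–b, so G is not a forest; only forests have treewidth ≤ 1, hence tw(G) ≥ 2. Therefore the treewidth is 2.

2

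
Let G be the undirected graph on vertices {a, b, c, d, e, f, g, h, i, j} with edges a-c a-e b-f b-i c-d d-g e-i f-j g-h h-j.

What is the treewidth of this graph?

2

A width-2 tree decomposition is:
Bags: B1 = {c, d, g}  B2 = {c, g, h}  B3 = {c, h, j}  B4 = {c, f, j}  B5 = {b, c, f}  B6 = {b, c, i}  B7 = {c, e, i}  B8 = {a, c, e}
Tree: B1–B2, B2–B3, B3–B4, B4–B5, B5–B6, B6–B7, B7–B8
Every bag has size at most 3, so the width is 3 − 1 = 2 and tw(G) ≤ 2. The edges c–d–g–h–j–f–b–i–e–a–c form a cycle, so G is not a tree and its treewidth is at least 2. Therefore the treewidth is 2.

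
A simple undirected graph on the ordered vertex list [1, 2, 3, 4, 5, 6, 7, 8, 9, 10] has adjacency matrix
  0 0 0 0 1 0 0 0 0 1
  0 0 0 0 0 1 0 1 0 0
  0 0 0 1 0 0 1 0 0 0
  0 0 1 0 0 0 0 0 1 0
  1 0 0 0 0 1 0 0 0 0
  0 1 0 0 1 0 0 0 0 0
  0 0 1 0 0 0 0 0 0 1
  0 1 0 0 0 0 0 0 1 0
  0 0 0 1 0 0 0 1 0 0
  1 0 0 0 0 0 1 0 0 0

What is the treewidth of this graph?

A width-2 tree decomposition is:
Bags: B1 = {3, 4, 7}  B2 = {4, 7, 9}  B3 = {7, 8, 9}  B4 = {2, 7, 8}  B5 = {2, 6, 7}  B6 = {5, 6, 7}  B7 = {1, 5, 7}  B8 = {1, 7, 10}
Tree: B1–B2, B2–B3, B3–B4, B4–B5, B5–B6, B6–B7, B7–B8
The largest bag has 3 vertices, giving width 2; this decomposition certifies tw(G) ≤ 2. The edges 7–3–4–9–8–2–6–5–1–10–7 form a cycle, so G is not a tree and its treewidth is at least 2. The upper and lower bounds meet at 2, so that is the treewidth.

2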